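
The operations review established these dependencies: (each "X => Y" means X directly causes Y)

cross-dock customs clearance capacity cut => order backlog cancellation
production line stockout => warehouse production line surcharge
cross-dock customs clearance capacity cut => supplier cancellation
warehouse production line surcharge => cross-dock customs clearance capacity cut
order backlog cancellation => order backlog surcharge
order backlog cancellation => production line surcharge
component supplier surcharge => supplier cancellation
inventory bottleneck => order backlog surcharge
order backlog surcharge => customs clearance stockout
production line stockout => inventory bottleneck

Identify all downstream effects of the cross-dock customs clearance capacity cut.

the customs clearance stockout, the order backlog cancellation, the order backlog surcharge, the production line surcharge, the supplier cancellation

Direct effects: the order backlog cancellation, the supplier cancellation.
2 steps out: the production line surcharge, the order backlog surcharge.
3 steps out: the customs clearance stockout.
Not reachable from it: the component supplier surcharge, the production line stockout, the warehouse production line surcharge, the inventory bottleneck.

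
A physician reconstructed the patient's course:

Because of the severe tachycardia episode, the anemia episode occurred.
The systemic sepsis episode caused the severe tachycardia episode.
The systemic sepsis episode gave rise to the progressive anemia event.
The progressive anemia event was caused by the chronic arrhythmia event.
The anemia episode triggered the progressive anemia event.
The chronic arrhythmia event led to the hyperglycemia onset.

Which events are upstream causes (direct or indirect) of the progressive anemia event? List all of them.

Immediate causes of the progressive anemia event: the chronic arrhythmia event, the systemic sepsis episode, the anemia episode.
Further upstream: the severe tachycardia episode.

the anemia episode, the chronic arrhythmia event, the severe tachycardia episode, the systemic sepsis episode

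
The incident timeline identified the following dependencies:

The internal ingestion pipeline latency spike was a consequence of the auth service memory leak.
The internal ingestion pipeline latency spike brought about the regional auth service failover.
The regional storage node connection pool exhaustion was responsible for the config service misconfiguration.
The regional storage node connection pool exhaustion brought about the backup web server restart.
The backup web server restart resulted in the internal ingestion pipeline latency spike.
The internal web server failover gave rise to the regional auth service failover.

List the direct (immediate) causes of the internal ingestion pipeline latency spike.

the auth service memory leak, the backup web server restart

Upstream contributors include the regional storage node connection pool exhaustion, but only the auth service memory leak, the backup web server restart feed directly into the internal ingestion pipeline latency spike.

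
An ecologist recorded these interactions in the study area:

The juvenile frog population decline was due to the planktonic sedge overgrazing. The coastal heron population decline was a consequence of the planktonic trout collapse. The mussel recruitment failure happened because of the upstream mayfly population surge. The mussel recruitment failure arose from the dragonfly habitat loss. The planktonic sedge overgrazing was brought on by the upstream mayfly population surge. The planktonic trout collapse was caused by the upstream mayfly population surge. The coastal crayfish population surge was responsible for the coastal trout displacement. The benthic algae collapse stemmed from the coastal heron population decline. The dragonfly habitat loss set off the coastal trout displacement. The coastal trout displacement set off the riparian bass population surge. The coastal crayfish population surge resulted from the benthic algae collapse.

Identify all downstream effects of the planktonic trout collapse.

Direct effects: the coastal heron population decline.
2 steps out: the benthic algae collapse.
3 steps out: the coastal crayfish population surge.
4 steps out: the coastal trout displacement.
5 steps out: the riparian bass population surge.
Not reachable from it: the upstream mayfly population surge, the planktonic sedge overgrazing, the dragonfly habitat loss, the mussel recruitment failure, the juvenile frog population decline.

the benthic algae collapse, the coastal crayfish population surge, the coastal heron population decline, the coastal trout displacement, the riparian bass population surge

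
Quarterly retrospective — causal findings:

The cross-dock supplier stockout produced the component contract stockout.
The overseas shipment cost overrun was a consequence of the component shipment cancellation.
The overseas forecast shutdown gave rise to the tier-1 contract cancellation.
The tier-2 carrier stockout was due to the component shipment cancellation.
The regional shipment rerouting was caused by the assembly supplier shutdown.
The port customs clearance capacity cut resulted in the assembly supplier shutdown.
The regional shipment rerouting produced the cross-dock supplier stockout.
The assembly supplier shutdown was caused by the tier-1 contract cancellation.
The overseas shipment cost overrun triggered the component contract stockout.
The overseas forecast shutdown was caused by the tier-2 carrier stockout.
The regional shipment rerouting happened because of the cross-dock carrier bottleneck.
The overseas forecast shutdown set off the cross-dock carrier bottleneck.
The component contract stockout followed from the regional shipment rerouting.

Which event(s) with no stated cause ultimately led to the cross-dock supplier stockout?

the component shipment cancellation, the port customs clearance capacity cut

Tracing upstream from the cross-dock supplier stockout: the cross-dock supplier stockout ← the regional shipment rerouting ← the cross-dock carrier bottleneck ← the overseas forecast shutdown ← the tier-2 carrier stockout ← the component shipment cancellation.
A separate upstream branch: the cross-dock supplier stockout ← the regional shipment rerouting ← the assembly supplier shutdown ← the port customs clearance capacity cut.
Each of those chain origins has no stated cause.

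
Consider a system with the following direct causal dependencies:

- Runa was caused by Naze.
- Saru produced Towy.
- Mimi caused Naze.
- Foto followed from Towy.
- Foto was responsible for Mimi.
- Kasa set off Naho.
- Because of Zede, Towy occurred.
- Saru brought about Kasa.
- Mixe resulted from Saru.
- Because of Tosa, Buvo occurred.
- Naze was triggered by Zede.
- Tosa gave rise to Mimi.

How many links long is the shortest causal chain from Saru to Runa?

5

Shortest chain: Saru → Towy → Foto → Mimi → Naze → Runa.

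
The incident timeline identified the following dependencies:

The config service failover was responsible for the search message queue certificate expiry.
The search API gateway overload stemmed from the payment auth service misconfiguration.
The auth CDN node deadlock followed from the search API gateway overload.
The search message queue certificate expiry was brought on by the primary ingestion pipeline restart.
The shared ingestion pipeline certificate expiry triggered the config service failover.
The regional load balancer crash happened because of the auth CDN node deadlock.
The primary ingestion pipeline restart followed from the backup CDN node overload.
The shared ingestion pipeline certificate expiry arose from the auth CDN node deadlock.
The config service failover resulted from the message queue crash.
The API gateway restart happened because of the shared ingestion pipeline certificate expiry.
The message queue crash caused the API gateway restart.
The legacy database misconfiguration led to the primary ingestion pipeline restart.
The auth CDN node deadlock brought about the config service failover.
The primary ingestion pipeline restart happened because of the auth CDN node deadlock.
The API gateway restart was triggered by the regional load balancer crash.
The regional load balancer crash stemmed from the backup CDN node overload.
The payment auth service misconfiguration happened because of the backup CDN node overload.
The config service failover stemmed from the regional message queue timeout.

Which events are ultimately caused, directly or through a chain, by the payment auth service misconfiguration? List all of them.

Direct effects: the search API gateway overload.
2 steps out: the auth CDN node deadlock.
3 steps out: the shared ingestion pipeline certificate expiry, the primary ingestion pipeline restart, the regional load balancer crash, the config service failover.
4 steps out: the API gateway restart, the search message queue certificate expiry.
Not reachable from it: the legacy database misconfiguration, the message queue crash, the backup CDN node overload, the regional message queue timeout.

the API gateway restart, the auth CDN node deadlock, the config service failover, the primary ingestion pipeline restart, the regional load balancer crash, the search API gateway overload, the search message queue certificate expiry, the shared ingestion pipeline certificate expiry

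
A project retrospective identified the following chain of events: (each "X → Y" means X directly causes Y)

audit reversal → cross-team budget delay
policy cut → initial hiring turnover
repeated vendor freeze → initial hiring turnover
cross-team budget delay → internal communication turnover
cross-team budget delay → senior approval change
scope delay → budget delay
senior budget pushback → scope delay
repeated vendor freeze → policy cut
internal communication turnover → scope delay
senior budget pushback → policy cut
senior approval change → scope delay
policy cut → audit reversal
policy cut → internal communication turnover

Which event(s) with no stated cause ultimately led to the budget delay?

the repeated vendor freeze, the senior budget pushback

Tracing upstream from the budget delay: the budget delay ← the scope delay ← the senior budget pushback.
A separate upstream branch: the budget delay ← the scope delay ← the internal communication turnover ← the policy cut ← the repeated vendor freeze.
Each of those chain origins has no stated cause.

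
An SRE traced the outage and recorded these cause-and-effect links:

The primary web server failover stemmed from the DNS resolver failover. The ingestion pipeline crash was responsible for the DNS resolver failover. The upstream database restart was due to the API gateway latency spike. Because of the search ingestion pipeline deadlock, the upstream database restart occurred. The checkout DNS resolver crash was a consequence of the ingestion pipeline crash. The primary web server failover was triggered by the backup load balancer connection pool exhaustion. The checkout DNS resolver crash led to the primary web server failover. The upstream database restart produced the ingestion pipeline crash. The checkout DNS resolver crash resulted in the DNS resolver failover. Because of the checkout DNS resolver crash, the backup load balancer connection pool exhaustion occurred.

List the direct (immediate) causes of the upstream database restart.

the API gateway latency spike, the search ingestion pipeline deadlock

the API gateway latency spike, the search ingestion pipeline deadlock → the upstream database restart with nothing further upstream stated.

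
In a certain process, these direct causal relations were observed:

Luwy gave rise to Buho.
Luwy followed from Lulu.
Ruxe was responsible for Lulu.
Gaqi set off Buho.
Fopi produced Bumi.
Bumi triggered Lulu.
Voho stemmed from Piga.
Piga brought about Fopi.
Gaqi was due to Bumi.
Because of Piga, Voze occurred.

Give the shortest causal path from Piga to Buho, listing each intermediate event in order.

Piga → Fopi → Bumi → Gaqi → Buho

Piga → Fopi
Fopi → Bumi
Bumi → Gaqi
Gaqi → Buho
Length: 4 steps.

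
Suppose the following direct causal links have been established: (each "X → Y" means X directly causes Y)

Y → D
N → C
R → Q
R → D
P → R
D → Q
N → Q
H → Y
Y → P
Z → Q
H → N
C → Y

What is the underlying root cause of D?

Tracing upstream from D: D ← Y ← H.
H has no stated cause, so it is the root.

H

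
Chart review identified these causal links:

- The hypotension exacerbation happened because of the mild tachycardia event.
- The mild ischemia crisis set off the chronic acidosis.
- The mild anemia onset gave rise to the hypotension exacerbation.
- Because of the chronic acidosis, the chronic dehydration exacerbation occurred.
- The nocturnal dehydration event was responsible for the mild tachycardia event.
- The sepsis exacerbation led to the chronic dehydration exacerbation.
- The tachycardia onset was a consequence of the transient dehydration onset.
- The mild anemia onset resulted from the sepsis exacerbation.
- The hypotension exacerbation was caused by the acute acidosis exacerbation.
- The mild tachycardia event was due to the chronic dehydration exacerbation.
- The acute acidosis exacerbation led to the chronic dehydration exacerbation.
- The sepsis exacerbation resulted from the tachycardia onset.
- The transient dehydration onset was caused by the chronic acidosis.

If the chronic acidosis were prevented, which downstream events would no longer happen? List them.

the mild anemia onset, the sepsis exacerbation, the tachycardia onset, the transient dehydration onset

Downstream of the chronic acidosis: the transient dehydration onset, the tachycardia onset, the sepsis exacerbation, the mild anemia onset, the chronic dehydration exacerbation, the mild tachycardia event, the hypotension exacerbation.
Of those, still caused via another path: the chronic dehydration exacerbation, the mild tachycardia event, the hypotension exacerbation.
The remainder have no surviving cause.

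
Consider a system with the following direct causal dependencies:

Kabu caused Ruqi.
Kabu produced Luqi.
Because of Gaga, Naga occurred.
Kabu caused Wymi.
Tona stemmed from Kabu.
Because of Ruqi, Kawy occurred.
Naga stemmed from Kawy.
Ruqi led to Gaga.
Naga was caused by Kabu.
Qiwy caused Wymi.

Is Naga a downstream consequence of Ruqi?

There is a causal chain: Ruqi → Kawy → Naga.

Yes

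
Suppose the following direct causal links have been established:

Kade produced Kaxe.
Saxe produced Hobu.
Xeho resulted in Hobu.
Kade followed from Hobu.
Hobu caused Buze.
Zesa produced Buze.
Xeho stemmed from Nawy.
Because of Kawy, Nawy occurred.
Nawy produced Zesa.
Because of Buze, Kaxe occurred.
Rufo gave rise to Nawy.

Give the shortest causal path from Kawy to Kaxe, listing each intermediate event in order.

Kawy → Nawy
Nawy → Zesa
Zesa → Buze
Buze → Kaxe
Length: 4 steps.

Kawy → Nawy → Zesa → Buze → Kaxe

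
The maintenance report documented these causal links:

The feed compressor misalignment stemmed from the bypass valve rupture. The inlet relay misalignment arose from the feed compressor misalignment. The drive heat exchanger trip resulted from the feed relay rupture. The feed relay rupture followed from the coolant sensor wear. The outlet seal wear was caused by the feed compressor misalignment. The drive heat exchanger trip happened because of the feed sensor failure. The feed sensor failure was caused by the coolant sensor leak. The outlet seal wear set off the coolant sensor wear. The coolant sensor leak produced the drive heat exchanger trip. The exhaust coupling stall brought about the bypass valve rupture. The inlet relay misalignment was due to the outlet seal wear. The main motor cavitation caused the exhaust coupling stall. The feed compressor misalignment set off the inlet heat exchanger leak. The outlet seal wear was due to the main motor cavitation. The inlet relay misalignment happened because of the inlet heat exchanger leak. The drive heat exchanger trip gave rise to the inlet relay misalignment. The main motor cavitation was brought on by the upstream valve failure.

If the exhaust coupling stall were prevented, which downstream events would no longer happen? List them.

the bypass valve rupture, the feed compressor misalignment, the inlet heat exchanger leak

Downstream of the exhaust coupling stall: the bypass valve rupture, the feed compressor misalignment, the outlet seal wear, the coolant sensor wear, the feed relay rupture, the drive heat exchanger trip, the inlet heat exchanger leak, the inlet relay misalignment.
Of those, still caused via another path: the outlet seal wear, the coolant sensor wear, the feed relay rupture, the drive heat exchanger trip, the inlet relay misalignment.
The remainder have no surviving cause.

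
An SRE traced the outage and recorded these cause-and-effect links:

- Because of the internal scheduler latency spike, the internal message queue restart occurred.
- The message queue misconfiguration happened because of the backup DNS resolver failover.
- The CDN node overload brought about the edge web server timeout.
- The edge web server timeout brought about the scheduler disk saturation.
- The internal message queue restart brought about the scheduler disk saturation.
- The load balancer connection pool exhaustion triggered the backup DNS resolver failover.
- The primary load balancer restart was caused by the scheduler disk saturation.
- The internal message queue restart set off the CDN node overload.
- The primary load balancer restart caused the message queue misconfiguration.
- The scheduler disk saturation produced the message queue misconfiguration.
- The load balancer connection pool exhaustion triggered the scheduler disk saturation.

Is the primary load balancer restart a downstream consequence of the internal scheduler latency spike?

Yes

There is a causal chain: the internal scheduler latency spike → the internal message queue restart → the scheduler disk saturation → the primary load balancer restart.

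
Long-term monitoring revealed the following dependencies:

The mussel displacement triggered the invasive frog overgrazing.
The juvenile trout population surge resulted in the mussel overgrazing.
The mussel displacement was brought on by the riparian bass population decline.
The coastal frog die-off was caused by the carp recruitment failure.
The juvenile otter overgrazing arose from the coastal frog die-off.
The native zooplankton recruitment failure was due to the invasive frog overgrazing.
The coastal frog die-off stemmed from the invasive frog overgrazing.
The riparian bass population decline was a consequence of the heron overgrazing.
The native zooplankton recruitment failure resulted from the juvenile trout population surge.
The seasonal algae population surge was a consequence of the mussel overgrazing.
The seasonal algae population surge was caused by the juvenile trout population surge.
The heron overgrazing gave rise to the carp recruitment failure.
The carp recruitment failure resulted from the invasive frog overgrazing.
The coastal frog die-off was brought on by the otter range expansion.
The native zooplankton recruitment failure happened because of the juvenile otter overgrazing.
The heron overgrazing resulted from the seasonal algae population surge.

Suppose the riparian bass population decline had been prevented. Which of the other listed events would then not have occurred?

Downstream of the riparian bass population decline: the mussel displacement, the invasive frog overgrazing, the carp recruitment failure, the coastal frog die-off, the juvenile otter overgrazing, the native zooplankton recruitment failure.
Of those, still caused via another path: the carp recruitment failure, the coastal frog die-off, the juvenile otter overgrazing, the native zooplankton recruitment failure.
The remainder have no surviving cause.

the invasive frog overgrazing, the mussel displacement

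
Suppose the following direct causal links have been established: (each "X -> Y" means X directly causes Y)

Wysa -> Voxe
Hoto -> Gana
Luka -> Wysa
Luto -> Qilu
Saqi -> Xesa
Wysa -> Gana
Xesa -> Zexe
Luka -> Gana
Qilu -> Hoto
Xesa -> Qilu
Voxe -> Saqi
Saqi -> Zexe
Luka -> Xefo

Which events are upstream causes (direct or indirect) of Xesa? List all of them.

Immediate cause of Xesa: Saqi.
Further upstream: Luka, Wysa, Voxe.

Luka, Saqi, Voxe, Wysa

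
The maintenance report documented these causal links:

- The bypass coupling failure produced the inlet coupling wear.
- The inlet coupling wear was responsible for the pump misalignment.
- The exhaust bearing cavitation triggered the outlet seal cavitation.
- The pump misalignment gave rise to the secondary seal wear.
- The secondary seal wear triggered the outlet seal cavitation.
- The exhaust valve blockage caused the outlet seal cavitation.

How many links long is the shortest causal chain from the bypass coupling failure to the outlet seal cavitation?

Shortest chain: the bypass coupling failure → the inlet coupling wear → the pump misalignment → the secondary seal wear → the outlet seal cavitation.

4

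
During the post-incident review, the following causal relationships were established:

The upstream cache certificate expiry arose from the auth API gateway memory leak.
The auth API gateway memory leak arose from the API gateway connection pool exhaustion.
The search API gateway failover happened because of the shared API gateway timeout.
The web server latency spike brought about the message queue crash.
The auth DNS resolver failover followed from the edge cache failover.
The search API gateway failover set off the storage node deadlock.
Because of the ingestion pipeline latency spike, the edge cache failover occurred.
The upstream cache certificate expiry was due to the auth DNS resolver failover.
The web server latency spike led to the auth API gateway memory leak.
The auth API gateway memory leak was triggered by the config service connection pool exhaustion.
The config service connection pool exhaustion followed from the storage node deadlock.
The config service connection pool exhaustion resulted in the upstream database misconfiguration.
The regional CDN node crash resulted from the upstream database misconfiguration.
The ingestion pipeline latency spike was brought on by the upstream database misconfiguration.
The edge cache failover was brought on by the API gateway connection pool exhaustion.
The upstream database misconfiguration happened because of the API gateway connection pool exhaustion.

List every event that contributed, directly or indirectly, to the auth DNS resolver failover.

the API gateway connection pool exhaustion, the config service connection pool exhaustion, the edge cache failover, the ingestion pipeline latency spike, the search API gateway failover, the shared API gateway timeout, the storage node deadlock, the upstream database misconfiguration

Immediate cause of the auth DNS resolver failover: the edge cache failover.
Further upstream: the shared API gateway timeout, the search API gateway failover, the storage node deadlock, the API gateway connection pool exhaustion, the config service connection pool exhaustion, the upstream database misconfiguration, the ingestion pipeline latency spike.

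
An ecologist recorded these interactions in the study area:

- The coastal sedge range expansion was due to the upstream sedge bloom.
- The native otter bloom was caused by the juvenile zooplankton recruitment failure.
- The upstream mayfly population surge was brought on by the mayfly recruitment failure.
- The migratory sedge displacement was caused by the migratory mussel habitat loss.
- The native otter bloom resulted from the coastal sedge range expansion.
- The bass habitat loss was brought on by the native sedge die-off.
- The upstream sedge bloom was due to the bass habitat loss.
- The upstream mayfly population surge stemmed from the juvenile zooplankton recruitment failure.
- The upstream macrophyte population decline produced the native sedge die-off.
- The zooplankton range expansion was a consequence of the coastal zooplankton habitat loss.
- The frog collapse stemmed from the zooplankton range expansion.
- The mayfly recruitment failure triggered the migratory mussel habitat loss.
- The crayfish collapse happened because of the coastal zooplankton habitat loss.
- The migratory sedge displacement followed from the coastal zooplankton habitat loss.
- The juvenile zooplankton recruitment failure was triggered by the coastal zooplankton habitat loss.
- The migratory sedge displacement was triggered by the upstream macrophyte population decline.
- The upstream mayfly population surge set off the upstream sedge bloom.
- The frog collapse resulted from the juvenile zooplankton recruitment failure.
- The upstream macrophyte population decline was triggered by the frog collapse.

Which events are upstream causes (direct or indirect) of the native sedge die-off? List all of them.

the coastal zooplankton habitat loss, the frog collapse, the juvenile zooplankton recruitment failure, the upstream macrophyte population decline, the zooplankton range expansion

Immediate cause of the native sedge die-off: the upstream macrophyte population decline.
Further upstream: the coastal zooplankton habitat loss, the juvenile zooplankton recruitment failure, the zooplankton range expansion, the frog collapse.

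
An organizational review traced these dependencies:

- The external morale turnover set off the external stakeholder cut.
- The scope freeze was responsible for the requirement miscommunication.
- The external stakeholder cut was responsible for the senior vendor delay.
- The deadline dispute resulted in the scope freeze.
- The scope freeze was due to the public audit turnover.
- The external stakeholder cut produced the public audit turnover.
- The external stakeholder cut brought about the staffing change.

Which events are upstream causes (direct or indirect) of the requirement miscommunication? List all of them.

Immediate cause of the requirement miscommunication: the scope freeze.
Further upstream: the external morale turnover, the external stakeholder cut, the public audit turnover, the deadline dispute.

the deadline dispute, the external morale turnover, the external stakeholder cut, the public audit turnover, the scope freeze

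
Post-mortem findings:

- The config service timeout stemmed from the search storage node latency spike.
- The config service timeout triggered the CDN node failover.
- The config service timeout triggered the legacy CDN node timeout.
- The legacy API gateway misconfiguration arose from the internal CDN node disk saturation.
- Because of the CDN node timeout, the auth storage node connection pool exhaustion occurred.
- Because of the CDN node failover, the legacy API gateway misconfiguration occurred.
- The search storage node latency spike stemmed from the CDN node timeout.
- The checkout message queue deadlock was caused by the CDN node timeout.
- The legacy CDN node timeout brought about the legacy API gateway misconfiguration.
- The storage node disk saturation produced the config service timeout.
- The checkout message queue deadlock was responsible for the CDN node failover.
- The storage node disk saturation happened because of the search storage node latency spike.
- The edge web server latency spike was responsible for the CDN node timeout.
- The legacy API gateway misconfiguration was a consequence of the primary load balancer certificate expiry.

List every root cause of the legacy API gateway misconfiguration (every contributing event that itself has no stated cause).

the edge web server latency spike, the internal CDN node disk saturation, the primary load balancer certificate expiry

Tracing upstream from the legacy API gateway misconfiguration: the legacy API gateway misconfiguration ← the CDN node failover ← the checkout message queue deadlock ← the CDN node timeout ← the edge web server latency spike.
A separate upstream branch: the legacy API gateway misconfiguration ← the primary load balancer certificate expiry.
A separate upstream branch: the legacy API gateway misconfiguration ← the internal CDN node disk saturation.
Each of those chain origins has no stated cause.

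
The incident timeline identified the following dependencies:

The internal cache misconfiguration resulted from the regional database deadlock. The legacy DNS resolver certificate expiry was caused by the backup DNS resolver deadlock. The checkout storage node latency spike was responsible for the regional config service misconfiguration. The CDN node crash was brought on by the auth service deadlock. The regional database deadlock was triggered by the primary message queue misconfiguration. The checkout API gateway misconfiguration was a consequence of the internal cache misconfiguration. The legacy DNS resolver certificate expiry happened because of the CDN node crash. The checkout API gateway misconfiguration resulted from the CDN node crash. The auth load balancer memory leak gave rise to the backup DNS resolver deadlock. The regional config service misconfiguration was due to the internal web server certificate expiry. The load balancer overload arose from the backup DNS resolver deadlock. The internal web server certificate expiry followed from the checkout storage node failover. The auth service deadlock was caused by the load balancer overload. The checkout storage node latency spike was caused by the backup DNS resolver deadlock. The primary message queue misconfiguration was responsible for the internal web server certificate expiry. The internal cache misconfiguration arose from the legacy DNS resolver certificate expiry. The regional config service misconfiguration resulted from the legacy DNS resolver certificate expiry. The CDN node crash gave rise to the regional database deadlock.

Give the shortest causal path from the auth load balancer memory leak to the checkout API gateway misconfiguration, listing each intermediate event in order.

the auth load balancer memory leak → the backup DNS resolver deadlock → the legacy DNS resolver certificate expiry → the internal cache misconfiguration → the checkout API gateway misconfiguration

the auth load balancer memory leak → the backup DNS resolver deadlock
the backup DNS resolver deadlock → the legacy DNS resolver certificate expiry
the legacy DNS resolver certificate expiry → the internal cache misconfiguration
the internal cache misconfiguration → the checkout API gateway misconfiguration
Length: 4 steps.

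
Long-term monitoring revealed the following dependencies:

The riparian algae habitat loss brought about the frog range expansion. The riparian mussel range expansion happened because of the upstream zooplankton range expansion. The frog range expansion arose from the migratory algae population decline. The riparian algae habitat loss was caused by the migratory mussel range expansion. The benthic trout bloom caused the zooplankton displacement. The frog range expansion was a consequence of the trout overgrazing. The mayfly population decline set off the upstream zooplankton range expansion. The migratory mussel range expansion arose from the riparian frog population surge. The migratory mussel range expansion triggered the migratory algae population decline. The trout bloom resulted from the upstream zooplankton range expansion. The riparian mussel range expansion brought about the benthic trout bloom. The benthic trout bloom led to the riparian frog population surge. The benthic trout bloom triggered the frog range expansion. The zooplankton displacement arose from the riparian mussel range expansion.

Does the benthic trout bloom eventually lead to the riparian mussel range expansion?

The benthic trout bloom leads to the riparian frog population surge, the migratory mussel range expansion, the migratory algae population decline, the riparian algae habitat loss, the zooplankton displacement, the frog range expansion; the riparian mussel range expansion is not among them.

No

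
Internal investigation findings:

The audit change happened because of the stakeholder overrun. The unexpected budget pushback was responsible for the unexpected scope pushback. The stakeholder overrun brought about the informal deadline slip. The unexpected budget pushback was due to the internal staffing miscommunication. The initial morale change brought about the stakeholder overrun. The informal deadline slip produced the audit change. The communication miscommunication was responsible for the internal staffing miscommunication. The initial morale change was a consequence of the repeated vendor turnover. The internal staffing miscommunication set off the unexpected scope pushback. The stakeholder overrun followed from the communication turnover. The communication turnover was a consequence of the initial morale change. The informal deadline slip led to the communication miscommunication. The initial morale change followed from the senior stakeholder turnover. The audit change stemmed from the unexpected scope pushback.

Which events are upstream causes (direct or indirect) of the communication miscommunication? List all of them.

the communication turnover, the informal deadline slip, the initial morale change, the repeated vendor turnover, the senior stakeholder turnover, the stakeholder overrun

Immediate cause of the communication miscommunication: the informal deadline slip.
Further upstream: the senior stakeholder turnover, the initial morale change, the communication turnover, the stakeholder overrun, the repeated vendor turnover.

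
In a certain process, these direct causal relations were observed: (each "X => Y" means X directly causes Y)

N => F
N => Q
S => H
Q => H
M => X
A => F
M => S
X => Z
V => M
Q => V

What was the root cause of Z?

Tracing upstream from Z: Z ← X ← M ← V ← Q ← N.
N has no stated cause, so it is the root.

N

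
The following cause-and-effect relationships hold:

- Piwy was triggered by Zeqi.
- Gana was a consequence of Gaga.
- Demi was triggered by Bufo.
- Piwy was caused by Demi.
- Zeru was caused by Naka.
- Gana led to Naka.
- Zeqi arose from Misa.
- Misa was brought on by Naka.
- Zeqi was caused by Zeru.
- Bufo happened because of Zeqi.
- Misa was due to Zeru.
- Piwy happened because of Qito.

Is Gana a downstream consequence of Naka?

Naka leads to Zeru, Misa, Zeqi, Bufo, Demi, Piwy; Gana is not among them.

No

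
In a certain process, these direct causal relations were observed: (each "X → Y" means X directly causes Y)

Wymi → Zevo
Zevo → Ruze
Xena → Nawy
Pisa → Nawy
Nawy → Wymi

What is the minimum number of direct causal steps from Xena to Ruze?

Shortest chain: Xena → Nawy → Wymi → Zevo → Ruze.

4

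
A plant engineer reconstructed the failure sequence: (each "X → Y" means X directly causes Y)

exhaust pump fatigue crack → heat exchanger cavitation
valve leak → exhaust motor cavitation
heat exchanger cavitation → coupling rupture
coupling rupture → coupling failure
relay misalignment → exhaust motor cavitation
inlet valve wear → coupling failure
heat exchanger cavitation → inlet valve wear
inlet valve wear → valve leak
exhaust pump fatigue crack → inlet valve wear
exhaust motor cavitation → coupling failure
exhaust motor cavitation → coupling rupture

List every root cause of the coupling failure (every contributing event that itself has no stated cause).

Tracing upstream from the coupling failure: the coupling failure ← the inlet valve wear ← the exhaust pump fatigue crack.
A separate upstream branch: the coupling failure ← the exhaust motor cavitation ← the relay misalignment.
Each of those chain origins has no stated cause.

the exhaust pump fatigue crack, the relay misalignment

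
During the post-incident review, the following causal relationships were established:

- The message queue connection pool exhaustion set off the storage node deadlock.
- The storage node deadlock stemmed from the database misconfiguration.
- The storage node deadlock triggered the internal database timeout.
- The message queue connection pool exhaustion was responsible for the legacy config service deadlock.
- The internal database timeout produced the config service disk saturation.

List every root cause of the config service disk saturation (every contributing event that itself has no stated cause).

the database misconfiguration, the message queue connection pool exhaustion

Tracing upstream from the config service disk saturation: the config service disk saturation ← the internal database timeout ← the storage node deadlock ← the message queue connection pool exhaustion.
A separate upstream branch: the config service disk saturation ← the internal database timeout ← the storage node deadlock ← the database misconfiguration.
Each of those chain origins has no stated cause.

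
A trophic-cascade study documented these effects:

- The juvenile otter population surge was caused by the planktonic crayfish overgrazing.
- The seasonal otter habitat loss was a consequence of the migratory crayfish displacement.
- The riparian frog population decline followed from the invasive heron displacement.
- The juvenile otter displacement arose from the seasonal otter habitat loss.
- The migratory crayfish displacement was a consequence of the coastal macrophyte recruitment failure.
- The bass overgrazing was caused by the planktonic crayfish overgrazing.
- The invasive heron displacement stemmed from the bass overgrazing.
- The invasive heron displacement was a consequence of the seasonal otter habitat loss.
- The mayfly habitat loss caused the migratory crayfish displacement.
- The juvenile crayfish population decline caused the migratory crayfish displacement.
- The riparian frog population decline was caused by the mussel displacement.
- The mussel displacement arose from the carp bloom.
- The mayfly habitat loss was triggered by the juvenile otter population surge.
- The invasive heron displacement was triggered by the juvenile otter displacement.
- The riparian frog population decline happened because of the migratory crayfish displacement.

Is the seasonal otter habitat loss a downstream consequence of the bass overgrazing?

No

The bass overgrazing leads to the invasive heron displacement, the riparian frog population decline; the seasonal otter habitat loss is not among them.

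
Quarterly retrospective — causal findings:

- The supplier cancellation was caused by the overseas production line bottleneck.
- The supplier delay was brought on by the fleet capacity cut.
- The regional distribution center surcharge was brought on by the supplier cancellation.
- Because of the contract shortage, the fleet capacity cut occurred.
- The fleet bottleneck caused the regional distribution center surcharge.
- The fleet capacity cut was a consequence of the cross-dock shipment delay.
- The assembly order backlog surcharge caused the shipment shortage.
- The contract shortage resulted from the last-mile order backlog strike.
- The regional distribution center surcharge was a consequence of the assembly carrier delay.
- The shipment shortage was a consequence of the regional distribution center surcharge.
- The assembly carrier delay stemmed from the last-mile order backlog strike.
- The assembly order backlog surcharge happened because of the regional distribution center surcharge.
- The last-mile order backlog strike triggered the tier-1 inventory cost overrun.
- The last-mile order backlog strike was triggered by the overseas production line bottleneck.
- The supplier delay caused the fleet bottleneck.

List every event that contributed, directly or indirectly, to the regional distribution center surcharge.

Immediate causes of the regional distribution center surcharge: the supplier cancellation, the assembly carrier delay, the fleet bottleneck.
Further upstream: the overseas production line bottleneck, the last-mile order backlog strike, the contract shortage, the fleet capacity cut, the supplier delay, the cross-dock shipment delay.

the assembly carrier delay, the contract shortage, the cross-dock shipment delay, the fleet bottleneck, the fleet capacity cut, the last-mile order backlog strike, the overseas production line bottleneck, the supplier cancellation, the supplier delay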